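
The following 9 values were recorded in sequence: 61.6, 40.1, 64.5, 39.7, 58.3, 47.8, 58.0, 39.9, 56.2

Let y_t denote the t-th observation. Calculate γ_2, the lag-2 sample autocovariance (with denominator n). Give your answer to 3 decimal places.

56.918

Mean ȳ = (61.6 + 40.1 + 64.5 + 39.7 + 58.3 + 47.8 + 58.0 + 39.9 + 56.2)/9 = 51.7889
Σ_{t=1}^{7}(y_t−ȳ)(y_{t+2}−ȳ) = 512.2631
γ_2 = 512.2631 / 9 = 56.918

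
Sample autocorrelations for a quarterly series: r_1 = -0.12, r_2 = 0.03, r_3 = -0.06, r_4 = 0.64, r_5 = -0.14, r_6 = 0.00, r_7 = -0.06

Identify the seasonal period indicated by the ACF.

The largest autocorrelation is r_4 = 0.64; the remaining lags stay at or below 0.03.
The dominant spike at lag 4 indicates a seasonal period of 4.

4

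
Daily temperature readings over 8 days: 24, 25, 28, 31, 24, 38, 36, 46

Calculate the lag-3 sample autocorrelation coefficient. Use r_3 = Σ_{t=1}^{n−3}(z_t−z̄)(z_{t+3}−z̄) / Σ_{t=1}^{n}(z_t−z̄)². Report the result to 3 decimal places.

Mean z̄ = (24 + 25 + 28 + 31 + 24 + 38 + 36 + 46)/8 = 31.5000
Deviations from mean: -7.5000, -6.5000, -3.5000, -0.5000, -7.5000, 6.5000, 4.5000, 14.5000
Σ(z_t−z̄)(z_{t+3}−z̄) = (3.7500) + (48.7500) + (-22.7500) + (-2.2500) + (-108.7500) = -81.2500
Denominator Σ(z_t−z̄)² = 440.0000
r_3 = -81.2500 / 440.0000 = -0.185

-0.185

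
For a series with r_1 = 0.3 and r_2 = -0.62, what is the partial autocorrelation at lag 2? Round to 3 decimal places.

-0.780

φ_{22} = (r_2 − r_1²) / (1 − r_1²)
r_1² = (0.3)² = 0.09
Numerator = -0.62 − 0.0900 = -0.7100; denominator = 1 − 0.0900 = 0.9100
φ_{22} = -0.7100 / 0.9100 = -0.780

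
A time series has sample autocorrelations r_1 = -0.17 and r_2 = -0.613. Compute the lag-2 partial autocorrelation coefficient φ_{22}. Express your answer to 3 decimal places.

-0.661

φ_{22} = (r_2 − r_1²) / (1 − r_1²)
r_1² = (-0.17)² = 0.0289
Numerator = -0.613 − 0.0289 = -0.6419; denominator = 1 − 0.0289 = 0.9711
φ_{22} = -0.6419 / 0.9711 = -0.661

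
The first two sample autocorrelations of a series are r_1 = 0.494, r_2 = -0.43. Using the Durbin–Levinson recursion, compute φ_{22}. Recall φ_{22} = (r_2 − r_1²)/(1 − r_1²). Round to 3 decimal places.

φ_{22} = (r_2 − r_1²) / (1 − r_1²)
r_1² = (0.494)² = 0.244036
Numerator = -0.43 − 0.2440 = -0.6740; denominator = 1 − 0.2440 = 0.7560
φ_{22} = -0.6740 / 0.7560 = -0.892

-0.892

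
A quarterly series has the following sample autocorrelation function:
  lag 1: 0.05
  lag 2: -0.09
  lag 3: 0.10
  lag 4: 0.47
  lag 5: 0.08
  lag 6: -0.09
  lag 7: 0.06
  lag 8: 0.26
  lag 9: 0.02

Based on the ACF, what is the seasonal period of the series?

The largest autocorrelation is r_4 = 0.47, with a weaker echo at lag 8 (0.26); the remaining lags stay at or below 0.10.
The dominant spike at lag 4 indicates a seasonal period of 4.

4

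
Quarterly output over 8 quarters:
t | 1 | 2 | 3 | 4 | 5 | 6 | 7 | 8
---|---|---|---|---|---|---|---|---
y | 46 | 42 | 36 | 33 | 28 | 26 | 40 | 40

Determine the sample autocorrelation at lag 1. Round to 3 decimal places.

0.424

Mean ȳ = (46 + 42 + 36 + 33 + 28 + 26 + 40 + 40)/8 = 36.3750
Deviations from mean: 9.6250, 5.6250, -0.3750, -3.3750, -8.3750, -10.3750, 3.6250, 3.6250
Σ(y_t−ȳ)(y_{t+1}−ȳ) = (54.1406) + (-2.1094) + (1.2656) + (28.2656) + (86.8906) + (-37.6094) + (13.1406) = 143.9844
Denominator Σ(y_t−ȳ)² = 339.8750
r_1 = 143.9844 / 339.8750 = 0.424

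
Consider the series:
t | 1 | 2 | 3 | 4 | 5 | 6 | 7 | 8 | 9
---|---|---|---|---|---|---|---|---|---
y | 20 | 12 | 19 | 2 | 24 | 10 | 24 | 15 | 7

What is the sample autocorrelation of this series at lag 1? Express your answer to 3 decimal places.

-0.609

Mean ȳ = (20 + 12 + 19 + 2 + 24 + 10 + 24 + 15 + 7)/9 = 14.7778
Numerator Σ_{t=1}^{8}(y_t−ȳ)(y_{t+1}−ȳ) = -285.8272
Denominator Σ(y_t−ȳ)² = 469.5556
r_1 = -285.8272 / 469.5556 = -0.609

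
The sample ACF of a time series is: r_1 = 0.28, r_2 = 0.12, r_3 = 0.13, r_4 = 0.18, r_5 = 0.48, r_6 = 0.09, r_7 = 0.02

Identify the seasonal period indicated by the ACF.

5

The largest autocorrelation is r_5 = 0.48; the remaining lags stay at or below 0.28. The elevated value at lag 1 (0.28), dropping to 0.12 at lag 2, reflects decaying short-term dependence rather than seasonality.
The dominant spike at lag 5 indicates a seasonal period of 5.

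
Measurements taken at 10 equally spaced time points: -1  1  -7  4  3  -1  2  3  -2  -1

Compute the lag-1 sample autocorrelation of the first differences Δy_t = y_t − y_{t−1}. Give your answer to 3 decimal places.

First differences Δy: 2, -8, 11, -1, -4, 3, 1, -5, 1
Mean of differences = 0.0000
Numerator Σ(Δy_t−Δȳ)(Δy_{t+1}−Δȳ) = -130.0000
Denominator Σ(Δy_t−Δȳ)² = 242.0000
r_1(Δy) = -130.0000 / 242.0000 = -0.537

-0.537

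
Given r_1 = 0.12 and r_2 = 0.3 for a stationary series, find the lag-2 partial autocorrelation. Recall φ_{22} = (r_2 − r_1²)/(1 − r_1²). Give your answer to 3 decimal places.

φ_{22} = (r_2 − r_1²) / (1 − r_1²)
r_1² = (0.12)² = 0.0144
Numerator = 0.3 − 0.0144 = 0.2856; denominator = 1 − 0.0144 = 0.9856
φ_{22} = 0.2856 / 0.9856 = 0.290

0.290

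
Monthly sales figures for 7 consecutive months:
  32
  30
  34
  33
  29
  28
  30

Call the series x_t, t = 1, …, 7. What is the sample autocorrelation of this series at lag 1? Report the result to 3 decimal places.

Mean x̄ = (32 + 30 + 34 + 33 + 29 + 28 + 30)/7 = 30.8571
Deviations from mean: 1.1429, -0.8571, 3.1429, 2.1429, -1.8571, -2.8571, -0.8571
Σ(x_t−x̄)(x_{t+1}−x̄) = (-0.9796) + (-2.6939) + (6.7347) + (-3.9796) + (5.3061) + (2.4490) = 6.8367
Denominator Σ(x_t−x̄)² = 28.8571
r_1 = 6.8367 / 28.8571 = 0.237

0.237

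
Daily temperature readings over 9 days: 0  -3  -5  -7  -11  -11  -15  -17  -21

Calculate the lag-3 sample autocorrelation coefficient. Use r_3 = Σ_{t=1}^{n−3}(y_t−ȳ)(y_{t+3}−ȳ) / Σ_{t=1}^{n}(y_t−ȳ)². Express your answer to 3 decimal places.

Mean ȳ = (0 − 3 − 5 − 7 − 11 − 11 − 15 − 17 − 21)/9 = -10.0000
Σ(y_t−ȳ)(y_{t+3}−ȳ) = (30.0000) + (-7.0000) + (-5.0000) + (-15.0000) + (7.0000) + (11.0000) = 21.0000
Denominator Σ(y_t−ȳ)² = 380.0000
r_3 = 21.0000 / 380.0000 = 0.055

0.055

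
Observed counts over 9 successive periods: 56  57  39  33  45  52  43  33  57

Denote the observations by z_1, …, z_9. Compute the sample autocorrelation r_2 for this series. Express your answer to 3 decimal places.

Mean z̄ = (56 + 57 + 39 + 33 + 45 + 52 + 43 + 33 + 57)/9 = 46.1111
Σ(z_t−z̄)(z_{t+2}−z̄) = (-70.3210) + (-142.7654) + (7.9012) + (-77.2099) + (3.4568) + (-77.2099) + (-33.8765) = -390.0247
Denominator Σ(z_t−z̄)² = 774.8889
r_2 = -390.0247 / 774.8889 = -0.503

-0.503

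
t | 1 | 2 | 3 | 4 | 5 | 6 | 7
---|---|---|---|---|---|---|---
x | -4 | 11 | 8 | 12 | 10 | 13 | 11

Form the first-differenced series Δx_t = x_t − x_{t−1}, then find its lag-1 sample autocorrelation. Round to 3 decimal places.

First differences Δx: 15, -3, 4, -2, 3, -2
Mean of differences = 2.5000
Numerator Σ(Δx_t−Δx̄)(Δx_{t+1}−Δx̄) = -88.2500
Denominator Σ(Δx_t−Δx̄)² = 229.5000
r_1(Δx) = -88.2500 / 229.5000 = -0.385

-0.385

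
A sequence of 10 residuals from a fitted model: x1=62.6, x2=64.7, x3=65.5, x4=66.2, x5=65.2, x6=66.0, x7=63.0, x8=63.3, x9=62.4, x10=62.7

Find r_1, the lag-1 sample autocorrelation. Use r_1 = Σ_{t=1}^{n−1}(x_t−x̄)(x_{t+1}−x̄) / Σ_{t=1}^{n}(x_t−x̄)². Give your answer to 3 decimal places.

Mean x̄ = (62.6 + 64.7 + 65.5 + 66.2 + 65.2 + 66.0 + 63.0 + 63.3 + 62.4 + 62.7)/10 = 64.1600
Numerator Σ_{t=1}^{9}(x_t−x̄)(x_{t+1}−x̄) = 9.5964
Denominator Σ(x_t−x̄)² = 20.4640
r_1 = 9.5964 / 20.4640 = 0.469

0.469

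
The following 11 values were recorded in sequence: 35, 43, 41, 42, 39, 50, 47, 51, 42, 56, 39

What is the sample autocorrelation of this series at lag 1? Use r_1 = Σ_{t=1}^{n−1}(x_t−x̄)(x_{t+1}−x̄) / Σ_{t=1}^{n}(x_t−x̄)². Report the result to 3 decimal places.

-0.161

Mean x̄ = (35 + 43 + 41 + 42 + 39 + 50 + 47 + 51 + 42 + 56 + 39)/11 = 44.0909
Numerator Σ_{t=1}^{10}(x_t−x̄)(x_{t+1}−x̄) = -62.3719
Denominator Σ(x_t−x̄)² = 386.9091
r_1 = -62.3719 / 386.9091 = -0.161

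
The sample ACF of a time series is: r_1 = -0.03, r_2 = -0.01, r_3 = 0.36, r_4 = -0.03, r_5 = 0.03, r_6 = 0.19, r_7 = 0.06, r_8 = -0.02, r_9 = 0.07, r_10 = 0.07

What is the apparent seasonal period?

The largest autocorrelation is r_3 = 0.36, with a weaker echo at lag 6 (0.19); the remaining lags stay at or below 0.07.
The dominant spike at lag 3 indicates a seasonal period of 3.

3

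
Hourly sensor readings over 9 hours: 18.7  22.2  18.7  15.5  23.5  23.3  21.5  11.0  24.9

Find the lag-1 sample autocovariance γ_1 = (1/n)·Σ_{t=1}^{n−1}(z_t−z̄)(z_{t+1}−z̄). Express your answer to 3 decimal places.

-6.340

Mean z̄ = (18.7 + 22.2 + 18.7 + 15.5 + 23.5 + 23.3 + 21.5 + 11.0 + 24.9)/9 = 19.9222
Σ_{t=1}^{8}(z_t−z̄)(z_{t+1}−z̄) = -57.0605
γ_1 = -57.0605 / 9 = -6.340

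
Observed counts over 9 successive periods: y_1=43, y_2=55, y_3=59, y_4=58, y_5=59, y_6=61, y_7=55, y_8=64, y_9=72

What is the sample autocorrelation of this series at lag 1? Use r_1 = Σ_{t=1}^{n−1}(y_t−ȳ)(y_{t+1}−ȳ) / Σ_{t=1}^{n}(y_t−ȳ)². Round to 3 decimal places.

Mean ȳ = (43 + 55 + 59 + 58 + 59 + 61 + 55 + 64 + 72)/9 = 58.4444
Numerator Σ_{t=1}^{8}(y_t−ȳ)(y_{t+1}−ȳ) = 99.5802
Denominator Σ(y_t−ȳ)² = 484.2222
r_1 = 99.5802 / 484.2222 = 0.206

0.206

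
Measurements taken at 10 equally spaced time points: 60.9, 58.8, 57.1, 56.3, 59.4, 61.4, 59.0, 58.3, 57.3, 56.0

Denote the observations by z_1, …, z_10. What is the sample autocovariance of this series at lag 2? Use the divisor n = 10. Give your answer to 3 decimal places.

Mean z̄ = (60.9 + 58.8 + 57.1 + 56.3 + 59.4 + 61.4 + 59.0 + 58.3 + 57.3 + 56.0)/10 = 58.4500
Σ_{t=1}^{8}(z_t−z̄)(z_{t+2}−z̄) = -11.8700
γ_2 = -11.8700 / 10 = -1.187

-1.187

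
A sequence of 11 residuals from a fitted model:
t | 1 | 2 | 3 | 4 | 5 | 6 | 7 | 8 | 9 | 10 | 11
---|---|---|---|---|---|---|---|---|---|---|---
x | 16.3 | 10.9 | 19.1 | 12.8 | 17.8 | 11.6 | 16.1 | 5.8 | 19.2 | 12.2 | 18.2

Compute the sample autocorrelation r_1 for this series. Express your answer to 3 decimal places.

-0.697

Mean x̄ = (16.3 + 10.9 + 19.1 + 12.8 + 17.8 + 11.6 + 16.1 + 5.8 + 19.2 + 12.2 + 18.2)/11 = 14.5455
Numerator Σ_{t=1}^{10}(x_t−x̄)(x_{t+1}−x̄) = -124.5848
Denominator Σ(x_t−x̄)² = 178.8473
r_1 = -124.5848 / 178.8473 = -0.697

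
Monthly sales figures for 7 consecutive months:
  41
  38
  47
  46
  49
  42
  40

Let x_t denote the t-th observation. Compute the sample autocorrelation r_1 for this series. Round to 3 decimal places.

Mean x̄ = (41 + 38 + 47 + 46 + 49 + 42 + 40)/7 = 43.2857
Numerator Σ_{t=1}^{6}(x_t−x̄)(x_{t+1}−x̄) = 14.9184
Denominator Σ(x_t−x̄)² = 99.4286
r_1 = 14.9184 / 99.4286 = 0.150

0.150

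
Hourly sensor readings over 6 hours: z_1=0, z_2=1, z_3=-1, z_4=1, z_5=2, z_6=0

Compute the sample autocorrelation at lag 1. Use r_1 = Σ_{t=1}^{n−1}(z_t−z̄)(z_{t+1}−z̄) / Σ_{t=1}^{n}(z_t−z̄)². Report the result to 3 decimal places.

Mean z̄ = (0 + 1 − 1 + 1 + 2 + 0)/6 = 0.5000
Numerator Σ_{t=1}^{5}(z_t−z̄)(z_{t+1}−z̄) = -1.7500
Denominator Σ(z_t−z̄)² = 5.5000
r_1 = -1.7500 / 5.5000 = -0.318

-0.318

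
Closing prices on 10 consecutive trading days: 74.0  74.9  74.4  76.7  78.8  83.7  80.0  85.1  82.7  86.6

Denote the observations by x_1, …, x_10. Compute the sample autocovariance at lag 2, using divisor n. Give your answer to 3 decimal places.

Mean x̄ = (74.0 + 74.9 + 74.4 + 76.7 + 78.8 + 83.7 + 80.0 + 85.1 + 82.7 + 86.6)/10 = 79.6900
Σ_{t=1}^{8}(x_t−x̄)(x_{t+2}−x̄) = 96.8748
γ_2 = 96.8748 / 10 = 9.687

9.687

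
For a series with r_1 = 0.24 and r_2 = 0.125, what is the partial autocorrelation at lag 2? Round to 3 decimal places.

φ_{22} = (r_2 − r_1²) / (1 − r_1²)
r_1² = (0.24)² = 0.0576
Numerator = 0.125 − 0.0576 = 0.0674; denominator = 1 − 0.0576 = 0.9424
φ_{22} = 0.0674 / 0.9424 = 0.072

0.072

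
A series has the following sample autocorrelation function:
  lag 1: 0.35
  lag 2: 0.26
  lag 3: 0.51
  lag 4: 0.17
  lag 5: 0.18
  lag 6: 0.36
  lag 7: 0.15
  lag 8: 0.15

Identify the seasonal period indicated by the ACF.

3

The largest autocorrelation is r_3 = 0.51, with a weaker echo at lag 6 (0.36); the remaining lags stay at or below 0.35. The elevated value at lag 1 (0.35), dropping to 0.26 at lag 2, reflects decaying short-term dependence rather than seasonality.
The dominant spike at lag 3 indicates a seasonal period of 3.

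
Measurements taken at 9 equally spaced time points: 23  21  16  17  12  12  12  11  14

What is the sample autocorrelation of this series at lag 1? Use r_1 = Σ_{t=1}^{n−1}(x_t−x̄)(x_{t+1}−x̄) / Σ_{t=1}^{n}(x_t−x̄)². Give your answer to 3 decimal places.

0.576

Mean x̄ = (23 + 21 + 16 + 17 + 12 + 12 + 12 + 11 + 14)/9 = 15.3333
Numerator Σ_{t=1}^{8}(x_t−x̄)(x_{t+1}−x̄) = 85.2222
Denominator Σ(x_t−x̄)² = 148.0000
r_1 = 85.2222 / 148.0000 = 0.576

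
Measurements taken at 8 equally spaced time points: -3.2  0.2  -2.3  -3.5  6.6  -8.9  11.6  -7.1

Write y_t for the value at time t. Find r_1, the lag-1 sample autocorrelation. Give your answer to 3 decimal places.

Mean ȳ = (-3.2 + 0.2 − 2.3 − 3.5 + 6.6 − 8.9 + 11.6 − 7.1)/8 = -0.8250
Numerator Σ_{t=1}^{7}(y_t−ȳ)(y_{t+1}−ȳ) = -258.1181
Denominator Σ(y_t−ȳ)² = 330.1150
r_1 = -258.1181 / 330.1150 = -0.782

-0.782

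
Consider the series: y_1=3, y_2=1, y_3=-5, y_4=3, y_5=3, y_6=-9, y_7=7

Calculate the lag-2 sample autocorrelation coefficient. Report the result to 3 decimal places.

Mean ȳ = (3 + 1 − 5 + 3 + 3 − 9 + 7)/7 = 0.4286
Deviations from mean: 2.5714, 0.5714, -5.4286, 2.5714, 2.5714, -9.4286, 6.5714
Σ(y_t−ȳ)(y_{t+2}−ȳ) = (-13.9592) + (1.4694) + (-13.9592) + (-24.2449) + (16.8980) = -33.7959
Denominator Σ(y_t−ȳ)² = 181.7143
r_2 = -33.7959 / 181.7143 = -0.186

-0.186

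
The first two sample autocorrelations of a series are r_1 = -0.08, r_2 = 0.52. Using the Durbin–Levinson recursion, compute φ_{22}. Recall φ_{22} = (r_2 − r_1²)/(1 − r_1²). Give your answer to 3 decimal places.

0.517

φ_{22} = (r_2 − r_1²) / (1 − r_1²)
r_1² = (-0.08)² = 0.0064
Numerator = 0.52 − 0.0064 = 0.5136; denominator = 1 − 0.0064 = 0.9936
φ_{22} = 0.5136 / 0.9936 = 0.517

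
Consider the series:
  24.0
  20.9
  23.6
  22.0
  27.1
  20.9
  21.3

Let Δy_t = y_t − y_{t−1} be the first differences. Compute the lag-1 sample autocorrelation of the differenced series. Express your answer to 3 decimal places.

First differences Δy: -3.1, 2.7, -1.6, 5.1, -6.2, 0.4
Mean of differences = -0.4500
Numerator Σ(Δy_t−Δȳ)(Δy_{t+1}−Δȳ) = -55.1525
Denominator Σ(Δy_t−Δȳ)² = 82.8550
r_1(Δy) = -55.1525 / 82.8550 = -0.666

-0.666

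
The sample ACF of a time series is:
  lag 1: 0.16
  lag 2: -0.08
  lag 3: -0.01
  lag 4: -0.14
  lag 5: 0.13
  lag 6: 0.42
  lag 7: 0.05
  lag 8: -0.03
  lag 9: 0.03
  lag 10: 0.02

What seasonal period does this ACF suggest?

6

The largest autocorrelation is r_6 = 0.42; the remaining lags stay at or below 0.16.
The dominant spike at lag 6 indicates a seasonal period of 6.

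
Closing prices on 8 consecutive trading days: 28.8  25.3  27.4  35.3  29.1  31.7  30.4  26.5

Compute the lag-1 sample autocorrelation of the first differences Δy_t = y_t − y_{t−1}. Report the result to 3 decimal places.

-0.375

First differences Δy: -3.5, 2.1, 7.9, -6.2, 2.6, -1.3, -3.9
Mean of differences = -0.3286
Numerator Σ(Δy_t−Δȳ)(Δy_{t+1}−Δȳ) = -52.6022
Denominator Σ(Δy_t−Δȳ)² = 140.4143
r_1(Δy) = -52.6022 / 140.4143 = -0.375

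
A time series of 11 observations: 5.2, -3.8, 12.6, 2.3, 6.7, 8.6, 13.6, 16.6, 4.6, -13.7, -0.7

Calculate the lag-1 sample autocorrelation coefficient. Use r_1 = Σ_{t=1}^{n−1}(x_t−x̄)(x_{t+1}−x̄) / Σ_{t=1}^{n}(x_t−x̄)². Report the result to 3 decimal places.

0.205

Mean x̄ = (5.2 − 3.8 + 12.6 + 2.3 + 6.7 + 8.6 + 13.6 + 16.6 + 4.6 − 13.7 − 0.7)/11 = 4.7273
Numerator Σ_{t=1}^{10}(x_t−x̄)(x_{t+1}−x̄) = 153.1274
Denominator Σ(x_t−x̄)² = 748.4218
r_1 = 153.1274 / 748.4218 = 0.205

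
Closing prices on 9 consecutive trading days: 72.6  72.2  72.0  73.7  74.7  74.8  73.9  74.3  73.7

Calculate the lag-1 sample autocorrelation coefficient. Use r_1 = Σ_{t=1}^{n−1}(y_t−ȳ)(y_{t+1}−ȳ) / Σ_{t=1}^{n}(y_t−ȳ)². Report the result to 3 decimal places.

0.637

Mean ȳ = (72.6 + 72.2 + 72.0 + 73.7 + 74.7 + 74.8 + 73.9 + 74.3 + 73.7)/9 = 73.5444
Numerator Σ_{t=1}^{8}(y_t−ȳ)(y_{t+1}−ȳ) = 5.5691
Denominator Σ(y_t−ȳ)² = 8.7422
r_1 = 5.5691 / 8.7422 = 0.637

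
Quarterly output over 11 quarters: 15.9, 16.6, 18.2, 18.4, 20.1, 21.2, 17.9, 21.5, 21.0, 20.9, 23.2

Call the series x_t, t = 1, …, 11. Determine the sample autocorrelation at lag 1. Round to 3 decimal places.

0.392

Mean x̄ = (15.9 + 16.6 + 18.2 + 18.4 + 20.1 + 21.2 + 17.9 + 21.5 + 21.0 + 20.9 + 23.2)/11 = 19.5364
Numerator Σ_{t=1}^{10}(x_t−x̄)(x_{t+1}−x̄) = 20.3478
Denominator Σ(x_t−x̄)² = 51.9655
r_1 = 20.3478 / 51.9655 = 0.392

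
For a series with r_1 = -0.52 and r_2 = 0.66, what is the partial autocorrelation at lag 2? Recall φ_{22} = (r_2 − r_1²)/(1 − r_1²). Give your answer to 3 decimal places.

φ_{22} = (r_2 − r_1²) / (1 − r_1²)
r_1² = (-0.52)² = 0.2704
Numerator = 0.66 − 0.2704 = 0.3896; denominator = 1 − 0.2704 = 0.7296
φ_{22} = 0.3896 / 0.7296 = 0.534

0.534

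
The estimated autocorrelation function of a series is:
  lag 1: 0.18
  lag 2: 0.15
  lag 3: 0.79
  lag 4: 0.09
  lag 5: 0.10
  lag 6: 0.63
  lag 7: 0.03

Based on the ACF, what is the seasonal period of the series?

The largest autocorrelation is r_3 = 0.79, with a weaker echo at lag 6 (0.63); the remaining lags stay at or below 0.18.
The dominant spike at lag 3 indicates a seasonal period of 3.

3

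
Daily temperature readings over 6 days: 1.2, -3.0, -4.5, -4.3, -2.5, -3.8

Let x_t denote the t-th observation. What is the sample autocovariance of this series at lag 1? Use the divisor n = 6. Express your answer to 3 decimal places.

Mean x̄ = (1.2 − 3.0 − 4.5 − 4.3 − 2.5 − 3.8)/6 = -2.8167
Σ_{t=1}^{5}(x_t−x̄)(x_{t+1}−x̄) = 1.2881
γ_1 = 1.2881 / 6 = 0.215

0.215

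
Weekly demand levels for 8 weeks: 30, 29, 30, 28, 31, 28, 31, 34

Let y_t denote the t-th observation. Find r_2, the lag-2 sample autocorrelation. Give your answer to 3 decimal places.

Mean ȳ = (30 + 29 + 30 + 28 + 31 + 28 + 31 + 34)/8 = 30.1250
Numerator Σ_{t=1}^{6}(y_t−ȳ)(y_{t+2}−ȳ) = -0.6563
Denominator Σ(y_t−ȳ)² = 26.8750
r_2 = -0.6563 / 26.8750 = -0.024

-0.024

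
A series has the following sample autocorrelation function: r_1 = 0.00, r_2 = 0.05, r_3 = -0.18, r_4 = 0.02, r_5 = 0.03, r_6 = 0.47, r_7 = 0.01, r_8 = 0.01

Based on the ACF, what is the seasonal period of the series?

The largest autocorrelation is r_6 = 0.47; the remaining lags stay at or below 0.05.
The dominant spike at lag 6 indicates a seasonal period of 6.

6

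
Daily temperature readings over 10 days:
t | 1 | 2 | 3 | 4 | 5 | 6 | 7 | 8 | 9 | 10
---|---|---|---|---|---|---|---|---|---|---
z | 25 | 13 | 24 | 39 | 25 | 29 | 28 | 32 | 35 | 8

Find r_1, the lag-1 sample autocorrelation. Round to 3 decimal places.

Mean z̄ = (25 + 13 + 24 + 39 + 25 + 29 + 28 + 32 + 35 + 8)/10 = 25.8000
Numerator Σ_{t=1}^{9}(z_t−z̄)(z_{t+1}−z̄) = -89.6400
Denominator Σ(z_t−z̄)² = 797.6000
r_1 = -89.6400 / 797.6000 = -0.112

-0.112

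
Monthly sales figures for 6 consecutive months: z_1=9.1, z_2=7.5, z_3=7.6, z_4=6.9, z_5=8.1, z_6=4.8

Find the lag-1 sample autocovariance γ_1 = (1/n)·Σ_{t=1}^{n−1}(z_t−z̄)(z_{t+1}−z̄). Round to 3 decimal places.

-0.342

Mean z̄ = (9.1 + 7.5 + 7.6 + 6.9 + 8.1 + 4.8)/6 = 7.3333
Σ_{t=1}^{5}(z_t−z̄)(z_{t+1}−z̄) = -2.0511
γ_1 = -2.0511 / 6 = -0.342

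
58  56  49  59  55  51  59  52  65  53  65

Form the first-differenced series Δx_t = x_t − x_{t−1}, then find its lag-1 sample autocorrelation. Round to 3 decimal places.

-0.743

First differences Δx: -2, -7, 10, -4, -4, 8, -7, 13, -12, 12
Mean of differences = 0.7000
Numerator Σ(Δx_t−Δx̄)(Δx_{t+1}−Δx̄) = -557.3900
Denominator Σ(Δx_t−Δx̄)² = 750.1000
r_1(Δx) = -557.3900 / 750.1000 = -0.743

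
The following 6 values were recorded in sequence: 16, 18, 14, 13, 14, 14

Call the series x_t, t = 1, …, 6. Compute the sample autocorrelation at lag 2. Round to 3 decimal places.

Mean x̄ = (16 + 18 + 14 + 13 + 14 + 14)/6 = 14.8333
Deviations from mean: 1.1667, 3.1667, -0.8333, -1.8333, -0.8333, -0.8333
Numerator Σ_{t=1}^{4}(x_t−x̄)(x_{t+2}−x̄) = -4.5556
Denominator Σ(x_t−x̄)² = 16.8333
r_2 = -4.5556 / 16.8333 = -0.271

-0.271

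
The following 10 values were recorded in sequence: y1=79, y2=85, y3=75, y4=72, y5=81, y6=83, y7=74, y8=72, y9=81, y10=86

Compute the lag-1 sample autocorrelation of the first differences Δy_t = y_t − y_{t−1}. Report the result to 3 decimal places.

-0.023

First differences Δy: 6, -10, -3, 9, 2, -9, -2, 9, 5
Mean of differences = 0.7778
Numerator Σ(Δy_t−Δȳ)(Δy_{t+1}−Δȳ) = -9.4938
Denominator Σ(Δy_t−Δȳ)² = 415.5556
r_1(Δy) = -9.4938 / 415.5556 = -0.023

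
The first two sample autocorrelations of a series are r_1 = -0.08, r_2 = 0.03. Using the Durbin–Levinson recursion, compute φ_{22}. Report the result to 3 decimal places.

0.024

φ_{22} = (r_2 − r_1²) / (1 − r_1²)
r_1² = (-0.08)² = 0.0064
Numerator = 0.03 − 0.0064 = 0.0236; denominator = 1 − 0.0064 = 0.9936
φ_{22} = 0.0236 / 0.9936 = 0.024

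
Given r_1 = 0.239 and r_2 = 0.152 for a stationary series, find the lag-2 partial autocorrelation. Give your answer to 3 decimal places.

0.101

φ_{22} = (r_2 − r_1²) / (1 − r_1²)
r_1² = (0.239)² = 0.057121
Numerator = 0.152 − 0.0571 = 0.0949; denominator = 1 − 0.0571 = 0.9429
φ_{22} = 0.0949 / 0.9429 = 0.101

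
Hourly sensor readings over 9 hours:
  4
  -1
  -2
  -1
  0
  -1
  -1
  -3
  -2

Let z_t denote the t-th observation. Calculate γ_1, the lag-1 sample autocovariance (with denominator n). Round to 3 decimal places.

0.266

Mean z̄ = (4 − 1 − 2 − 1 + 0 − 1 − 1 − 3 − 2)/9 = -0.7778
Σ_{t=1}^{8}(z_t−z̄)(z_{t+1}−z̄) = 2.3951
γ_1 = 2.3951 / 9 = 0.266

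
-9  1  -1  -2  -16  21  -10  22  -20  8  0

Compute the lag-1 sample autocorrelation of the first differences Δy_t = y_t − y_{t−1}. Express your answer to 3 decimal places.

First differences Δy: 10, -2, -1, -14, 37, -31, 32, -42, 28, -8
Mean of differences = 0.9000
Numerator Σ(Δy_t−Δȳ)(Δy_{t+1}−Δȳ) = -5412.1100
Denominator Σ(Δy_t−Δȳ)² = 6258.9000
r_1(Δy) = -5412.1100 / 6258.9000 = -0.865

-0.865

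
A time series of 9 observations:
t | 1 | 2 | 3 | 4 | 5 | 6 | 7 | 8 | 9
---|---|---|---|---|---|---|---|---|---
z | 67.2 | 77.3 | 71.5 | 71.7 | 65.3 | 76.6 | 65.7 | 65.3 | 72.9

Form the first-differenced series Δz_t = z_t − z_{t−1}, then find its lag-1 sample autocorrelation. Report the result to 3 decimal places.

First differences Δz: 10.1, -5.8, 0.2, -6.4, 11.3, -10.9, -0.4, 7.6
Mean of differences = 0.7125
Numerator Σ(Δz_t−Δz̄)(Δz_{t+1}−Δz̄) = -247.1477
Denominator Σ(Δz_t−Δz̄)² = 477.0088
r_1(Δz) = -247.1477 / 477.0088 = -0.518

-0.518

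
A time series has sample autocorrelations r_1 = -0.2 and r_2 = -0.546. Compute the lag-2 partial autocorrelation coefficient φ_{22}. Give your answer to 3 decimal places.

-0.610

φ_{22} = (r_2 − r_1²) / (1 − r_1²)
r_1² = (-0.2)² = 0.04
Numerator = -0.546 − 0.0400 = -0.5860; denominator = 1 − 0.0400 = 0.9600
φ_{22} = -0.5860 / 0.9600 = -0.610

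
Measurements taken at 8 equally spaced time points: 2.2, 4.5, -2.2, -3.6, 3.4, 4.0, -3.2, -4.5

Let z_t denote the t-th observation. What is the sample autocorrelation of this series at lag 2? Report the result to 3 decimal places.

Mean z̄ = (2.2 + 4.5 − 2.2 − 3.6 + 3.4 + 4.0 − 3.2 − 4.5)/8 = 0.0750
Deviations from mean: 2.1250, 4.4250, -2.2750, -3.6750, 3.3250, 3.9250, -3.2750, -4.5750
Numerator Σ_{t=1}^{6}(z_t−z̄)(z_{t+2}−z̄) = -71.9313
Denominator Σ(z_t−z̄)² = 100.8950
r_2 = -71.9313 / 100.8950 = -0.713

-0.713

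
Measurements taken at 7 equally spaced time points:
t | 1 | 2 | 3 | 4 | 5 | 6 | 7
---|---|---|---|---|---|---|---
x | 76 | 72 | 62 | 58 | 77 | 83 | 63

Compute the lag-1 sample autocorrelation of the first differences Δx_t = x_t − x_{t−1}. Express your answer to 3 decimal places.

First differences Δx: -4, -10, -4, 19, 6, -20
Mean of differences = -2.1667
Numerator Σ(Δx_t−Δx̄)(Δx_{t+1}−Δx̄) = 17.1389
Denominator Σ(Δx_t−Δx̄)² = 900.8333
r_1(Δx) = 17.1389 / 900.8333 = 0.019

0.019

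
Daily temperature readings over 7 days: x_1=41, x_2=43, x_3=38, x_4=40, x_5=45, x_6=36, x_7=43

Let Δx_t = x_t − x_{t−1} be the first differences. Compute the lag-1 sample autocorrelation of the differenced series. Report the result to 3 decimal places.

First differences Δx: 2, -5, 2, 5, -9, 7
Mean of differences = 0.3333
Numerator Σ(Δx_t−Δx̄)(Δx_{t+1}−Δx̄) = -115.7778
Denominator Σ(Δx_t−Δx̄)² = 187.3333
r_1(Δx) = -115.7778 / 187.3333 = -0.618

-0.618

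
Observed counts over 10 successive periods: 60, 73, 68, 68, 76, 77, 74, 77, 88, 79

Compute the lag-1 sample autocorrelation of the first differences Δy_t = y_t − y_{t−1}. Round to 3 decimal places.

First differences Δy: 13, -5, 0, 8, 1, -3, 3, 11, -9
Mean of differences = 2.1111
Numerator Σ(Δy_t−Δȳ)(Δy_{t+1}−Δȳ) = -171.1235
Denominator Σ(Δy_t−Δȳ)² = 438.8889
r_1(Δy) = -171.1235 / 438.8889 = -0.390

-0.390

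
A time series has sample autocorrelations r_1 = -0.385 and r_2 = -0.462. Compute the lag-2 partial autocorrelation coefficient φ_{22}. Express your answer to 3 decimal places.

-0.716

φ_{22} = (r_2 − r_1²) / (1 − r_1²)
r_1² = (-0.385)² = 0.148225
Numerator = -0.462 − 0.1482 = -0.6102; denominator = 1 − 0.1482 = 0.8518
φ_{22} = -0.6102 / 0.8518 = -0.716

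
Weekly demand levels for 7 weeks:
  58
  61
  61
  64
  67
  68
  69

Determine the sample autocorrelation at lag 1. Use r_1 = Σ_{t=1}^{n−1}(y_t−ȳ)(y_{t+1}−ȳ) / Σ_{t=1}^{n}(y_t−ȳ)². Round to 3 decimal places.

0.567

Mean ȳ = (58 + 61 + 61 + 64 + 67 + 68 + 69)/7 = 64.0000
Deviations from mean: -6.0000, -3.0000, -3.0000, 0.0000, 3.0000, 4.0000, 5.0000
Numerator Σ_{t=1}^{6}(y_t−ȳ)(y_{t+1}−ȳ) = 59.0000
Denominator Σ(y_t−ȳ)² = 104.0000
r_1 = 59.0000 / 104.0000 = 0.567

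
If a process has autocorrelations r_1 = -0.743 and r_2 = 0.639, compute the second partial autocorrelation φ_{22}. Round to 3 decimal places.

0.194

φ_{22} = (r_2 − r_1²) / (1 − r_1²)
r_1² = (-0.743)² = 0.552049
Numerator = 0.639 − 0.5520 = 0.0870; denominator = 1 − 0.5520 = 0.4480
φ_{22} = 0.0870 / 0.4480 = 0.194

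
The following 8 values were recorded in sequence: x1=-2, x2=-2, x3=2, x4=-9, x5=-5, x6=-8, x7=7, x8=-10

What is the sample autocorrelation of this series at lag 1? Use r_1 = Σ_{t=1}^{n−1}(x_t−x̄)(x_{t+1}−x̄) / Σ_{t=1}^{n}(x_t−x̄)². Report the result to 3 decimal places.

Mean x̄ = (-2 − 2 + 2 − 9 − 5 − 8 + 7 − 10)/8 = -3.3750
Deviations from mean: 1.3750, 1.3750, 5.3750, -5.6250, -1.6250, -4.6250, 10.3750, -6.6250
Numerator Σ_{t=1}^{7}(x_t−x̄)(x_{t+1}−x̄) = -121.0156
Denominator Σ(x_t−x̄)² = 239.8750
r_1 = -121.0156 / 239.8750 = -0.504

-0.504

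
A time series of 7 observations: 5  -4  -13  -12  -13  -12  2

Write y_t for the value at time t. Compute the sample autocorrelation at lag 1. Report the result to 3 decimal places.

Mean ȳ = (5 − 4 − 13 − 12 − 13 − 12 + 2)/7 = -6.7143
Deviations from mean: 11.7143, 2.7143, -6.2857, -5.2857, -6.2857, -5.2857, 8.7143
Σ(y_t−ȳ)(y_{t+1}−ȳ) = (31.7959) + (-17.0612) + (33.2245) + (33.2245) + (33.2245) + (-46.0612) = 68.3469
Denominator Σ(y_t−ȳ)² = 355.4286
r_1 = 68.3469 / 355.4286 = 0.192

0.192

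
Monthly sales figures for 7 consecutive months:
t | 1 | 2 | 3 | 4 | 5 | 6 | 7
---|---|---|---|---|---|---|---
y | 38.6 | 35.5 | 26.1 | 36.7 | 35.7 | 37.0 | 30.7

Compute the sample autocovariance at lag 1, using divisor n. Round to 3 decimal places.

Mean ȳ = (38.6 + 35.5 + 26.1 + 36.7 + 35.7 + 37.0 + 30.7)/7 = 34.3286
Σ_{t=1}^{6}(y_t−ȳ)(y_{t+1}−ȳ) = -26.9265
γ_1 = -26.9265 / 7 = -3.847

-3.847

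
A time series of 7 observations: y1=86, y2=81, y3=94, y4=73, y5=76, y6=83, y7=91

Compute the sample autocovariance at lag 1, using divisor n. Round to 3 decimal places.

-9.251

Mean ȳ = (86 + 81 + 94 + 73 + 76 + 83 + 91)/7 = 83.4286
Deviations: 2.5714, -2.4286, 10.5714, -10.4286, -7.4286, -0.4286, 7.5714
Σ_{t=1}^{6}(y_t−ȳ)(y_{t+1}−ȳ) = -64.7551
γ_1 = -64.7551 / 7 = -9.251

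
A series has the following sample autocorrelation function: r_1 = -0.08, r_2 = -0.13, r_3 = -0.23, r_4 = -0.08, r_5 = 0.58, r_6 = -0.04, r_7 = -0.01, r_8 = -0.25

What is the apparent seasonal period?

The largest autocorrelation is r_5 = 0.58; the remaining lags stay at or below -0.01.
The dominant spike at lag 5 indicates a seasonal period of 5.

5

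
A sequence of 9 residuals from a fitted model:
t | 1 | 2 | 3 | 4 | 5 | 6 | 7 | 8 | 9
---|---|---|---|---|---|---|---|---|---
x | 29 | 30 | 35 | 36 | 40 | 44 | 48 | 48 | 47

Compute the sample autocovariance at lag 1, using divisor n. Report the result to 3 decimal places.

36.914

Mean x̄ = (29 + 30 + 35 + 36 + 40 + 44 + 48 + 48 + 47)/9 = 39.6667
Σ_{t=1}^{8}(x_t−x̄)(x_{t+1}−x̄) = 332.2222
γ_1 = 332.2222 / 9 = 36.914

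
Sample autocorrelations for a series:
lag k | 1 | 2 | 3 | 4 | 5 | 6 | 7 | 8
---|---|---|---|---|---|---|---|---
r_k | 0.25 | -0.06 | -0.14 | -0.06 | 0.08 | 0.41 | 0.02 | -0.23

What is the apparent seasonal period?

6

The largest autocorrelation is r_6 = 0.41; the remaining lags stay at or below 0.25.
The dominant spike at lag 6 indicates a seasonal period of 6.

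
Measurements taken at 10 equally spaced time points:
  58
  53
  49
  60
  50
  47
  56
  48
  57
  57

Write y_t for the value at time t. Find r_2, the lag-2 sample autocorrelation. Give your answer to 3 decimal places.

-0.169

Mean ȳ = (58 + 53 + 49 + 60 + 50 + 47 + 56 + 48 + 57 + 57)/10 = 53.5000
Numerator Σ_{t=1}^{8}(y_t−ȳ)(y_{t+2}−ȳ) = -33.5000
Denominator Σ(y_t−ȳ)² = 198.5000
r_2 = -33.5000 / 198.5000 = -0.169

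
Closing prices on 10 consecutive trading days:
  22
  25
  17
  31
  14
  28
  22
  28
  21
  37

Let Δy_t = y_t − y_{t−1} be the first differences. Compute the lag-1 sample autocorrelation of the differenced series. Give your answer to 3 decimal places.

First differences Δy: 3, -8, 14, -17, 14, -6, 6, -7, 16
Mean of differences = 1.6667
Numerator Σ(Δy_t−Δȳ)(Δy_{t+1}−Δȳ) = -882.1111
Denominator Σ(Δy_t−Δȳ)² = 1106.0000
r_1(Δy) = -882.1111 / 1106.0000 = -0.798

-0.798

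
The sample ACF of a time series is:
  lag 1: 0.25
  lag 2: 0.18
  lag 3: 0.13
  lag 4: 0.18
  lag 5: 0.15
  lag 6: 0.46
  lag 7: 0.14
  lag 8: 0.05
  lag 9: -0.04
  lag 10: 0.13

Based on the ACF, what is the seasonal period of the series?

The largest autocorrelation is r_6 = 0.46; the remaining lags stay at or below 0.25. The elevated value at lag 1 (0.25), dropping to 0.18 at lag 2, reflects decaying short-term dependence rather than seasonality.
The dominant spike at lag 6 indicates a seasonal period of 6.

6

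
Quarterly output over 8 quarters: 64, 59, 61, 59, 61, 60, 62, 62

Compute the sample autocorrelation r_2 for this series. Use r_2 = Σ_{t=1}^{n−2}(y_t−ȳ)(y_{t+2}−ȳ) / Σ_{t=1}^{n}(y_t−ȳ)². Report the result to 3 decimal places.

Mean ȳ = (64 + 59 + 61 + 59 + 61 + 60 + 62 + 62)/8 = 61.0000
Deviations from mean: 3.0000, -2.0000, 0.0000, -2.0000, 0.0000, -1.0000, 1.0000, 1.0000
Σ(y_t−ȳ)(y_{t+2}−ȳ) = (0.0000) + (4.0000) + (0.0000) + (2.0000) + (0.0000) + (-1.0000) = 5.0000
Denominator Σ(y_t−ȳ)² = 20.0000
r_2 = 5.0000 / 20.0000 = 0.250

0.250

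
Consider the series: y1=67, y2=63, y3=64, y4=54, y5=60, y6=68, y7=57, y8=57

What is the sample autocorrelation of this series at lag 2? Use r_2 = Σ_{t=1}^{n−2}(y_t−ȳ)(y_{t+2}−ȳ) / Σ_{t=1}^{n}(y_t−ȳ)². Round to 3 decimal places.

-0.405

Mean ȳ = (67 + 63 + 64 + 54 + 60 + 68 + 57 + 57)/8 = 61.2500
Deviations from mean: 5.7500, 1.7500, 2.7500, -7.2500, -1.2500, 6.7500, -4.2500, -4.2500
Σ(y_t−ȳ)(y_{t+2}−ȳ) = (15.8125) + (-12.6875) + (-3.4375) + (-48.9375) + (5.3125) + (-28.6875) = -72.6250
Denominator Σ(y_t−ȳ)² = 179.5000
r_2 = -72.6250 / 179.5000 = -0.405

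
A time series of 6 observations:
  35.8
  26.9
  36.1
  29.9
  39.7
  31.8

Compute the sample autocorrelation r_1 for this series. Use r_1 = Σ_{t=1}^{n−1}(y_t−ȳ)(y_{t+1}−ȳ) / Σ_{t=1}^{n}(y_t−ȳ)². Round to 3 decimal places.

Mean ȳ = (35.8 + 26.9 + 36.1 + 29.9 + 39.7 + 31.8)/6 = 33.3667
Deviations from mean: 2.4333, -6.4667, 2.7333, -3.4667, 6.3333, -1.5667
Σ(y_t−ȳ)(y_{t+1}−ȳ) = (-15.7356) + (-17.6756) + (-9.4756) + (-21.9556) + (-9.9222) = -74.7644
Denominator Σ(y_t−ȳ)² = 109.7933
r_1 = -74.7644 / 109.7933 = -0.681

-0.681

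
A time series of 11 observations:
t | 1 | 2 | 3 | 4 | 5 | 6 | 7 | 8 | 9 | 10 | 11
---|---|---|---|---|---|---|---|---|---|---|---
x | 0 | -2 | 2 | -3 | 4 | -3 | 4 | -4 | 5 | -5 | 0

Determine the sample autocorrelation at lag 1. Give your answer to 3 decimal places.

Mean x̄ = (0 − 2 + 2 − 3 + 4 − 3 + 4 − 4 + 5 − 5 + 0)/11 = -0.1818
Numerator Σ_{t=1}^{10}(x_t−x̄)(x_{t+1}−x̄) = -107.3967
Denominator Σ(x_t−x̄)² = 123.6364
r_1 = -107.3967 / 123.6364 = -0.869

-0.869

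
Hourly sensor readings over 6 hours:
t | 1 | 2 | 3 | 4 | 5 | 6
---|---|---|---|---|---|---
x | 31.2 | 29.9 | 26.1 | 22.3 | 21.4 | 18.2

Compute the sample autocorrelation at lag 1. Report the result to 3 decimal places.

Mean x̄ = (31.2 + 29.9 + 26.1 + 22.3 + 21.4 + 18.2)/6 = 24.8500
Deviations from mean: 6.3500, 5.0500, 1.2500, -2.5500, -3.4500, -6.6500
Σ(x_t−x̄)(x_{t+1}−x̄) = (32.0675) + (6.3125) + (-3.1875) + (8.7975) + (22.9425) = 66.9325
Denominator Σ(x_t−x̄)² = 130.0150
r_1 = 66.9325 / 130.0150 = 0.515

0.515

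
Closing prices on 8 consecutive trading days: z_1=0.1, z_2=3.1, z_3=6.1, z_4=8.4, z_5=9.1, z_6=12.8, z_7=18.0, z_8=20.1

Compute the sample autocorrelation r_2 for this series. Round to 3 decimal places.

Mean z̄ = (0.1 + 3.1 + 6.1 + 8.4 + 9.1 + 12.8 + 18.0 + 20.1)/8 = 9.7125
Numerator Σ_{t=1}^{6}(z_t−z̄)(z_{t+2}−z̄) = 68.5597
Denominator Σ(z_t−z̄)² = 337.3888
r_2 = 68.5597 / 337.3888 = 0.203

0.203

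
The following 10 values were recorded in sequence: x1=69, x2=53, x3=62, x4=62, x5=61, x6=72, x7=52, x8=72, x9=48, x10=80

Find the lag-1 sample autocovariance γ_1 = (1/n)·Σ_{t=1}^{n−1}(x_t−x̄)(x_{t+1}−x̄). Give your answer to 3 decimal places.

-65.081

Mean x̄ = (69 + 53 + 62 + 62 + 61 + 72 + 52 + 72 + 48 + 80)/10 = 63.1000
Σ_{t=1}^{9}(x_t−x̄)(x_{t+1}−x̄) = -650.8100
γ_1 = -650.8100 / 10 = -65.081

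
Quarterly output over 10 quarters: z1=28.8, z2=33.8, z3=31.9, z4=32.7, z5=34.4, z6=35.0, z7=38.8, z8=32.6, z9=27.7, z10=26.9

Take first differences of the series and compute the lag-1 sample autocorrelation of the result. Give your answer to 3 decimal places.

0.028

First differences Δz: 5.0, -1.9, 0.8, 1.7, 0.6, 3.8, -6.2, -4.9, -0.8
Mean of differences = -0.2111
Numerator Σ(Δz_t−Δz̄)(Δz_{t+1}−Δz̄) = 3.0477
Denominator Σ(Δz_t−Δz̄)² = 109.6289
r_1(Δz) = 3.0477 / 109.6289 = 0.028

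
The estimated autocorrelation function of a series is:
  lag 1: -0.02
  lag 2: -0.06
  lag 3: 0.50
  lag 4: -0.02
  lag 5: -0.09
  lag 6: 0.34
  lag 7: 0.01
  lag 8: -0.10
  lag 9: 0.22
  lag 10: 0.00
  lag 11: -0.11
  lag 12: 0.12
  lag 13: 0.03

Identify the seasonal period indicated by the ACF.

The largest autocorrelation is r_3 = 0.50, with weaker echoes at lags 6 (0.34) and 9 (0.22); the remaining lags stay at or below 0.12.
The dominant spike at lag 3 indicates a seasonal period of 3.

3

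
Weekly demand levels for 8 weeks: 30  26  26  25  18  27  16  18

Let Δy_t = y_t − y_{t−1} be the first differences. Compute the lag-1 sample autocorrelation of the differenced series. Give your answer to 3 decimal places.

-0.784

First differences Δy: -4, 0, -1, -7, 9, -11, 2
Mean of differences = -1.7143
Numerator Σ(Δy_t−Δȳ)(Δy_{t+1}−Δȳ) = -197.0816
Denominator Σ(Δy_t−Δȳ)² = 251.4286
r_1(Δy) = -197.0816 / 251.4286 = -0.784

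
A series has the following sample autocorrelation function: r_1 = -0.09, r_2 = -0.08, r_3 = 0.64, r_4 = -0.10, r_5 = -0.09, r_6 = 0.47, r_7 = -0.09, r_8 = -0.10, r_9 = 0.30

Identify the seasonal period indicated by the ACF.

3

The largest autocorrelation is r_3 = 0.64, with weaker echoes at lags 6 (0.47) and 9 (0.30); the remaining lags stay at or below -0.08.
The dominant spike at lag 3 indicates a seasonal period of 3.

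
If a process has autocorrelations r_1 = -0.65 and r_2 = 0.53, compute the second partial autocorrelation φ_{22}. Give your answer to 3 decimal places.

φ_{22} = (r_2 − r_1²) / (1 − r_1²)
r_1² = (-0.65)² = 0.4225
Numerator = 0.53 − 0.4225 = 0.1075; denominator = 1 − 0.4225 = 0.5775
φ_{22} = 0.1075 / 0.5775 = 0.186

0.186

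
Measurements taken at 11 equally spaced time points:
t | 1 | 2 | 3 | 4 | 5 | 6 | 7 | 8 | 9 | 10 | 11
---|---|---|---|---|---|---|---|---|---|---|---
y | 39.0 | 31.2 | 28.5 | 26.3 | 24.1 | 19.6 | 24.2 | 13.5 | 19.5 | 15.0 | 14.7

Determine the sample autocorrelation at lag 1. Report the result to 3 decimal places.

Mean ȳ = (39.0 + 31.2 + 28.5 + 26.3 + 24.1 + 19.6 + 24.2 + 13.5 + 19.5 + 15.0 + 14.7)/11 = 23.2364
Numerator Σ_{t=1}^{10}(y_t−ȳ)(y_{t+1}−ȳ) = 307.6596
Denominator Σ(y_t−ȳ)² = 613.3655
r_1 = 307.6596 / 613.3655 = 0.502

0.502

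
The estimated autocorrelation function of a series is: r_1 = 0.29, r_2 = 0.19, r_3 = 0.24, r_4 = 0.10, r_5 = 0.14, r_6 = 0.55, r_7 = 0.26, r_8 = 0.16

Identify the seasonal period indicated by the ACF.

6

The largest autocorrelation is r_6 = 0.55; the remaining lags stay at or below 0.29. The elevated value at lag 1 (0.29), dropping to 0.19 at lag 2, reflects decaying short-term dependence rather than seasonality.
The dominant spike at lag 6 indicates a seasonal period of 6.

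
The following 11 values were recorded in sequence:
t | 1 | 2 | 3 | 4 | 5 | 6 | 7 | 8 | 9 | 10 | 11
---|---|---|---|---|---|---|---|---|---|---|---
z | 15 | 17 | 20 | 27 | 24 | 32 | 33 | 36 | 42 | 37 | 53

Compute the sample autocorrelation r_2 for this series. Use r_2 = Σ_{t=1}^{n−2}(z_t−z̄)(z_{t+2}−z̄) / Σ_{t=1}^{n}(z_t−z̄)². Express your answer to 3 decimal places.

0.450

Mean z̄ = (15 + 17 + 20 + 27 + 24 + 32 + 33 + 36 + 42 + 37 + 53)/11 = 30.5455
Numerator Σ_{t=1}^{9}(z_t−z̄)(z_{t+2}−z̄) = 588.2231
Denominator Σ(z_t−z̄)² = 1306.7273
r_2 = 588.2231 / 1306.7273 = 0.450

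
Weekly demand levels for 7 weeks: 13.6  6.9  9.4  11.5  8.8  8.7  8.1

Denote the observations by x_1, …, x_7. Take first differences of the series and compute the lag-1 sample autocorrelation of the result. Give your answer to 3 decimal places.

-0.276

First differences Δx: -6.7, 2.5, 2.1, -2.7, -0.1, -0.6
Mean of differences = -0.9167
Numerator Σ(Δx_t−Δx̄)(Δx_{t+1}−Δx̄) = -16.0303
Denominator Σ(Δx_t−Δx̄)² = 58.1683
r_1(Δx) = -16.0303 / 58.1683 = -0.276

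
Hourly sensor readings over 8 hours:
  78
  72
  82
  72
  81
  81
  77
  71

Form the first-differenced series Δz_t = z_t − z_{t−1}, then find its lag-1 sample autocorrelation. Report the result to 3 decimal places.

First differences Δz: -6, 10, -10, 9, 0, -4, -6
Mean of differences = -1.0000
Numerator Σ(Δz_t−Δz̄)(Δz_{t+1}−Δz̄) = -222.0000
Denominator Σ(Δz_t−Δz̄)² = 362.0000
r_1(Δz) = -222.0000 / 362.0000 = -0.613

-0.613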